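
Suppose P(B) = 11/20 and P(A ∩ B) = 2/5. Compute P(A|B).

P(A|B) = P(A ∩ B) / P(B)
= (2/5) / (11/20)
= 8/11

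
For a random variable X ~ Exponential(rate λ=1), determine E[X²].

Using the identity E[X²] = Var(X) + (E[X])²:
E[X] = 1
Var(X) = 1
E[X²] = 1 + (1)²
= 2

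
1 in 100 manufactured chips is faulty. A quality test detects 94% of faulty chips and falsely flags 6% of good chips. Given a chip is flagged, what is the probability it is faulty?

Let D = the rare event, + = positive/flagged.
P(D) = 1/100
P(+|D) = 94/100 = 47/50
P(+|D') = 6/100 = 3/50
P(+) = P(+|D)P(D) + P(+|D')P(D')
     = \frac{47}{50} × \frac{1}{100} + \frac{3}{50} × \frac{99}{100}
     = \frac{43}{625}
P(D|+) = P(+|D)P(D)/P(+) = \frac{47}{344}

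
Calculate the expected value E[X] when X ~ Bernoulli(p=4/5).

For X ~ Bernoulli(p=4/5), the expected value is:
E[X] = \frac{4}{5}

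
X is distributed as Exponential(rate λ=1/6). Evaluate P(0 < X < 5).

P(0 < X < 5) = ∫_{0}^{5} f(x) dx
where f(x) = \frac{e^{- \frac{x}{6}}}{6}
= 1 - e^{- \frac{5}{6}}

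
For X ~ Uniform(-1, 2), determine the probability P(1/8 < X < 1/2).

P(1/8 < X < 1/2) = ∫_{1/8}^{1/2} f(x) dx
where f(x) = \frac{1}{3}
= \frac{1}{8}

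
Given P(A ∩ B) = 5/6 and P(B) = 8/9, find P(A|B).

P(A|B) = P(A ∩ B) / P(B)
= (5/6) / (8/9)
= 15/16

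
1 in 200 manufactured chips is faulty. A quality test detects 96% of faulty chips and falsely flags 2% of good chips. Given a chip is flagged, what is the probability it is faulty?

Let D = the rare event, + = positive/flagged.
P(D) = 1/200
P(+|D) = 96/100 = 24/25
P(+|D') = 2/100 = 1/50
P(+) = P(+|D)P(D) + P(+|D')P(D')
     = \frac{24}{25} × \frac{1}{200} + \frac{1}{50} × \frac{199}{200}
     = \frac{247}{10000}
P(D|+) = P(+|D)P(D)/P(+) = \frac{48}{247}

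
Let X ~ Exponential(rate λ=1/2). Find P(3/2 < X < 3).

P(3/2 < X < 3) = ∫_{3/2}^{3} f(x) dx
where f(x) = \frac{e^{- \frac{x}{2}}}{2}
= - \frac{1}{e^{\frac{3}{2}}} + e^{- \frac{3}{4}}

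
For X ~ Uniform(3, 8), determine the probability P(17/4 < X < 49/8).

P(17/4 < X < 49/8) = ∫_{17/4}^{49/8} f(x) dx
where f(x) = \frac{1}{5}
= \frac{3}{8}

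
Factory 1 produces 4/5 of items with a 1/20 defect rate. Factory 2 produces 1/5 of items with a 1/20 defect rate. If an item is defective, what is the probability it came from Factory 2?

Using Bayes' theorem:
P(F1) = 4/5, P(D|F1) = 1/20
P(F2) = 1/5, P(D|F2) = 1/20
P(D) = P(D|F1)P(F1) + P(D|F2)P(F2)
     = \frac{1}{20}
P(F2|D) = P(D|F2)P(F2) / P(D)
= \frac{1}{5}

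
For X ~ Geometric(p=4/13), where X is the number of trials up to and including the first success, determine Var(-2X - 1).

For X ~ Geometric(p=4/13), where X is the number of trials up to and including the first success:
Var(X) = \frac{117}{16}
Var(-2X - 1) = (-2)² × Var(X) = 4 × \frac{117}{16} = \frac{117}{4}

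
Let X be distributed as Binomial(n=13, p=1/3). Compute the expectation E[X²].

Using the identity E[X²] = Var(X) + (E[X])²:
E[X] = \frac{13}{3}
Var(X) = \frac{26}{9}
E[X²] = \frac{26}{9} + (\frac{13}{3})²
= \frac{65}{3}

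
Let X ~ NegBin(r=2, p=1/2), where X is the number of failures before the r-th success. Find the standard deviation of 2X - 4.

For X ~ NegBin(r=2, p=1/2), where X is the number of failures before the r-th success:
Var(X) = 4
SD(X) = √(Var(X)) = √(4) = 2
SD(2X - 4) = |2| × SD(X) = 2 × 2 = 4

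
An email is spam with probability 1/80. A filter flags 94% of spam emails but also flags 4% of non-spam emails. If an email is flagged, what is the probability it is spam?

Let D = the rare event, + = positive/flagged.
P(D) = 1/80
P(+|D) = 94/100 = 47/50
P(+|D') = 4/100 = 1/25
P(+) = P(+|D)P(D) + P(+|D')P(D')
     = \frac{47}{50} × \frac{1}{80} + \frac{1}{25} × \frac{79}{80}
     = \frac{41}{800}
P(D|+) = P(+|D)P(D)/P(+) = \frac{47}{205}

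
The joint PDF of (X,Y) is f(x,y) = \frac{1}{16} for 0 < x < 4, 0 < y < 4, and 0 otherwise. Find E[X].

f_X(x) = ∫_0^4 \frac{1}{16} dy = \frac{1}{4}
E[X] = ∫_0^4 x × (\frac{1}{4}) dx = 2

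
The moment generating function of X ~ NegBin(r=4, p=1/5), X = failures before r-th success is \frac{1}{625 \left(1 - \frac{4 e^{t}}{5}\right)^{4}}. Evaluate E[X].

To find E[X], compute M^(1)(0):
M^(1)(t) = \frac{16 e^{t}}{3125 \left(1 - \frac{4 e^{t}}{5}\right)^{5}}
M^(1)(0) = 16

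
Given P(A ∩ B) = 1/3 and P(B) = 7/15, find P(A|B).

P(A|B) = P(A ∩ B) / P(B)
= (1/3) / (7/15)
= 5/7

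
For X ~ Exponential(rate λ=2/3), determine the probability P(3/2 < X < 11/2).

P(3/2 < X < 11/2) = ∫_{3/2}^{11/2} f(x) dx
where f(x) = \frac{2 e^{- \frac{2 x}{3}}}{3}
= - \frac{1}{e^{\frac{11}{3}}} + e^{-1}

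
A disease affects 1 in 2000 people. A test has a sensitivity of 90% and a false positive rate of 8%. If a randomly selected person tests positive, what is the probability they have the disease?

Let D = the rare event, + = positive/flagged.
P(D) = 1/2000
P(+|D) = 90/100 = 9/10
P(+|D') = 8/100 = 2/25
P(+) = P(+|D)P(D) + P(+|D')P(D')
     = \frac{9}{10} × \frac{1}{2000} + \frac{2}{25} × \frac{1999}{2000}
     = \frac{8041}{100000}
P(D|+) = P(+|D)P(D)/P(+) = \frac{45}{8041}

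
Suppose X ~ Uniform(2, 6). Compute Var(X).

For X ~ Uniform(2, 6):
Var(X) = \frac{4}{3}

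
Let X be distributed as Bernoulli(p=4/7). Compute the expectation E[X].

For X ~ Bernoulli(p=4/7), the expected value is:
E[X] = \frac{4}{7}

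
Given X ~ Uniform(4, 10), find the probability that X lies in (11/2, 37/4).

P(11/2 < X < 37/4) = ∫_{11/2}^{37/4} f(x) dx
where f(x) = \frac{1}{6}
= \frac{5}{8}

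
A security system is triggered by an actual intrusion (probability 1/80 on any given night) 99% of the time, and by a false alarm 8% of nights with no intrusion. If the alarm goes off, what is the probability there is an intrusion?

Let D = the rare event, + = positive/flagged.
P(D) = 1/80
P(+|D) = 99/100
P(+|D') = 8/100 = 2/25
P(+) = P(+|D)P(D) + P(+|D')P(D')
     = \frac{99}{100} × \frac{1}{80} + \frac{2}{25} × \frac{79}{80}
     = \frac{731}{8000}
P(D|+) = P(+|D)P(D)/P(+) = \frac{99}{731}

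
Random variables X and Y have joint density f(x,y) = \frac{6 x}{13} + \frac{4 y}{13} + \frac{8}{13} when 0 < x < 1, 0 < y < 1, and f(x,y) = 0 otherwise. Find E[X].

E[X] = ∫_0^1 ∫_0^1 x × f(x,y) dy dx
= ∫_0^1 ∫_0^1 x × (\frac{6 x}{13} + \frac{4 y}{13} + \frac{8}{13}) dy dx
= \frac{7}{13}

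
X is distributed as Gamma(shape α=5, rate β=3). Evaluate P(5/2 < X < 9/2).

P(5/2 < X < 9/2) = ∫_{5/2}^{9/2} f(x) dx
where f(x) = \frac{81 x^{4} e^{- 3 x}}{8}
= \frac{-243155 + 30563 e^{6}}{128 e^{\frac{27}{2}}}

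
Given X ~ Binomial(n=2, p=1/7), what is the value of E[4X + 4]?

For X ~ Binomial(n=2, p=1/7):
E[X] = \frac{2}{7}
E[4X + 4] = 4 × E[X] + 4 = \frac{36}{7}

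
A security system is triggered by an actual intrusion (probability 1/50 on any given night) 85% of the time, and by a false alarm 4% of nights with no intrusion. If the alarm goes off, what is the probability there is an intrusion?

Let D = the rare event, + = positive/flagged.
P(D) = 1/50
P(+|D) = 85/100 = 17/20
P(+|D') = 4/100 = 1/25
P(+) = P(+|D)P(D) + P(+|D')P(D')
     = \frac{17}{20} × \frac{1}{50} + \frac{1}{25} × \frac{49}{50}
     = \frac{281}{5000}
P(D|+) = P(+|D)P(D)/P(+) = \frac{85}{281}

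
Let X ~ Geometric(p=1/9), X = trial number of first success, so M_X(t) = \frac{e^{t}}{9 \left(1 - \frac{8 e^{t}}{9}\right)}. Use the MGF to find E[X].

To find E[X], compute M^(1)(0):
M^(1)(t) = \frac{e^{t}}{9 \left(1 - \frac{8 e^{t}}{9}\right)} + \frac{8 e^{2 t}}{81 \left(1 - \frac{8 e^{t}}{9}\right)^{2}}
M^(1)(0) = 9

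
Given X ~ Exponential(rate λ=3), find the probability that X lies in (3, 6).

P(3 < X < 6) = ∫_{3}^{6} f(x) dx
where f(x) = 3 e^{- 3 x}
= - \frac{1 - e^{9}}{e^{18}}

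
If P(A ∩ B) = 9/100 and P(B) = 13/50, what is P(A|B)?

P(A|B) = P(A ∩ B) / P(B)
= (9/100) / (13/50)
= 9/26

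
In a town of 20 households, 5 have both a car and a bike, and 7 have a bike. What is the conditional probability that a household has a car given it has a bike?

P(A ∩ B) = 5/20 = 1/4
P(B) = 7/20
P(A|B) = P(A ∩ B) / P(B) = (1/4) / (7/20) = 5/7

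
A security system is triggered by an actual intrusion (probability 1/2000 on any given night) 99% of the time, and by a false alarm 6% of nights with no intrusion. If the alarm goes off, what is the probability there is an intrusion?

Let D = the rare event, + = positive/flagged.
P(D) = 1/2000
P(+|D) = 99/100
P(+|D') = 6/100 = 3/50
P(+) = P(+|D)P(D) + P(+|D')P(D')
     = \frac{99}{100} × \frac{1}{2000} + \frac{3}{50} × \frac{1999}{2000}
     = \frac{12093}{200000}
P(D|+) = P(+|D)P(D)/P(+) = \frac{33}{4031}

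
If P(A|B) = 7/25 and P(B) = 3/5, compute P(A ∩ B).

By definition, P(A|B) = P(A ∩ B) / P(B)
So P(A ∩ B) = P(A|B) × P(B)
= 7/25 × 3/5
= 21/125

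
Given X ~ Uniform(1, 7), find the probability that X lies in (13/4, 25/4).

P(13/4 < X < 25/4) = ∫_{13/4}^{25/4} f(x) dx
where f(x) = \frac{1}{6}
= \frac{1}{2}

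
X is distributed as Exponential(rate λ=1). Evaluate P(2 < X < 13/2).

P(2 < X < 13/2) = ∫_{2}^{13/2} f(x) dx
where f(x) = e^{- x}
= - \frac{1}{e^{\frac{13}{2}}} + e^{-2}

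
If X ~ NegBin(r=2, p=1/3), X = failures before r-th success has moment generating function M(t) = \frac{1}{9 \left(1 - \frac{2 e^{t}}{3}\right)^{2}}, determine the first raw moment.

To find E[X], compute M^(1)(0):
M^(1)(t) = \frac{4 e^{t}}{27 \left(1 - \frac{2 e^{t}}{3}\right)^{3}}
M^(1)(0) = 4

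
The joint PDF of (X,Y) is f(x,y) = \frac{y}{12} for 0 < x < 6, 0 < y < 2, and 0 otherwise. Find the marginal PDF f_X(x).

f_X(x) = ∫_0^2 f(x,y) dy
= ∫_0^2 \frac{y}{12} dy
= \frac{1}{6} for 0 < x < 6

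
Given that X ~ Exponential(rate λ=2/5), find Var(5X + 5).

For X ~ Exponential(rate λ=2/5):
Var(X) = \frac{25}{4}
Var(5X + 5) = (5)² × Var(X) = 25 × \frac{25}{4} = \frac{625}{4}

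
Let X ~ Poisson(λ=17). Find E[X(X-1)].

E[X(X-1)] = E[X² - X] = E[X²] - E[X]
E[X] = 17
E[X²] = Var(X) + (E[X])² = 17 + (17)² = 306
E[X(X-1)] = 306 - 17 = 289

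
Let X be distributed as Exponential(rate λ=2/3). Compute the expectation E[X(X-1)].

E[X(X-1)] = E[X² - X] = E[X²] - E[X]
E[X] = \frac{3}{2}
E[X²] = Var(X) + (E[X])² = \frac{9}{4} + (\frac{3}{2})² = \frac{9}{2}
E[X(X-1)] = \frac{9}{2} - \frac{3}{2} = 3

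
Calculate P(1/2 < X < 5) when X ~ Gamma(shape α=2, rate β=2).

P(1/2 < X < 5) = ∫_{1/2}^{5} f(x) dx
where f(x) = 4 x e^{- 2 x}
= \frac{-11 + 2 e^{9}}{e^{10}}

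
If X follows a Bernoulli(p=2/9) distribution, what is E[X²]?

Using the identity E[X²] = Var(X) + (E[X])²:
E[X] = \frac{2}{9}
Var(X) = \frac{14}{81}
E[X²] = \frac{14}{81} + (\frac{2}{9})²
= \frac{2}{9}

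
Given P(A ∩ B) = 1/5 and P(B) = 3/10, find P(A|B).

P(A|B) = P(A ∩ B) / P(B)
= (1/5) / (3/10)
= 2/3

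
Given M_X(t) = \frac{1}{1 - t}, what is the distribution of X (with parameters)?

The MGF M(t) = \frac{1}{1 - t} is the standard form for the Exponential distribution.
Comparing with the known MGF formula identifies: Exponential(rate λ=1)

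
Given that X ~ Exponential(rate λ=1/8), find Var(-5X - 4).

For X ~ Exponential(rate λ=1/8):
Var(X) = 64
Var(-5X - 4) = (-5)² × Var(X) = 25 × 64 = 1600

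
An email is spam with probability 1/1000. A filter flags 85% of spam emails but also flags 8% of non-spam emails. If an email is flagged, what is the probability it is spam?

Let D = the rare event, + = positive/flagged.
P(D) = 1/1000
P(+|D) = 85/100 = 17/20
P(+|D') = 8/100 = 2/25
P(+) = P(+|D)P(D) + P(+|D')P(D')
     = \frac{17}{20} × \frac{1}{1000} + \frac{2}{25} × \frac{999}{1000}
     = \frac{8077}{100000}
P(D|+) = P(+|D)P(D)/P(+) = \frac{85}{8077}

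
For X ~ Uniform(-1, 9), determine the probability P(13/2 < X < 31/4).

P(13/2 < X < 31/4) = ∫_{13/2}^{31/4} f(x) dx
where f(x) = \frac{1}{10}
= \frac{1}{8}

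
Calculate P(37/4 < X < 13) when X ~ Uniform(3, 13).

P(37/4 < X < 13) = ∫_{37/4}^{13} f(x) dx
where f(x) = \frac{1}{10}
= \frac{3}{8}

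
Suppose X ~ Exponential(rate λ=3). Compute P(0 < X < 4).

P(0 < X < 4) = ∫_{0}^{4} f(x) dx
where f(x) = 3 e^{- 3 x}
= 1 - e^{-12}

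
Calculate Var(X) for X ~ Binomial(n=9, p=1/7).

For X ~ Binomial(n=9, p=1/7):
Var(X) = \frac{54}{49}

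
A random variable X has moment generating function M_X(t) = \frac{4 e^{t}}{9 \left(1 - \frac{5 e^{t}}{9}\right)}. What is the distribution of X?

The MGF M(t) = \frac{4 e^{t}}{9 \left(1 - \frac{5 e^{t}}{9}\right)} is the standard form for the Geometric distribution.
Comparing with the known MGF formula identifies: Geometric(p=4/9), X = trial number of first success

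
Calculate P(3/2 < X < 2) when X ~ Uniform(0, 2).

P(3/2 < X < 2) = ∫_{3/2}^{2} f(x) dx
where f(x) = \frac{1}{2}
= \frac{1}{4}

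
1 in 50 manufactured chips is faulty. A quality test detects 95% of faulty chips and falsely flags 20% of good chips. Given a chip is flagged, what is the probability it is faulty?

Let D = the rare event, + = positive/flagged.
P(D) = 1/50
P(+|D) = 95/100 = 19/20
P(+|D') = 20/100 = 1/5
P(+) = P(+|D)P(D) + P(+|D')P(D')
     = \frac{19}{20} × \frac{1}{50} + \frac{1}{5} × \frac{49}{50}
     = \frac{43}{200}
P(D|+) = P(+|D)P(D)/P(+) = \frac{19}{215}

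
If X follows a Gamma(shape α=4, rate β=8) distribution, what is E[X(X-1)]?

E[X(X-1)] = E[X² - X] = E[X²] - E[X]
E[X] = \frac{1}{2}
E[X²] = Var(X) + (E[X])² = \frac{1}{16} + (\frac{1}{2})² = \frac{5}{16}
E[X(X-1)] = \frac{5}{16} - \frac{1}{2} = - \frac{3}{16}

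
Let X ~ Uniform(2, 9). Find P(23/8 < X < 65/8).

P(23/8 < X < 65/8) = ∫_{23/8}^{65/8} f(x) dx
where f(x) = \frac{1}{7}
= \frac{3}{4}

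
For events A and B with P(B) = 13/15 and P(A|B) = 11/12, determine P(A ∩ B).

By definition, P(A|B) = P(A ∩ B) / P(B)
So P(A ∩ B) = P(A|B) × P(B)
= 11/12 × 13/15
= 143/180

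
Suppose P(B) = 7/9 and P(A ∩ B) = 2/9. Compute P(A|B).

P(A|B) = P(A ∩ B) / P(B)
= (2/9) / (7/9)
= 2/7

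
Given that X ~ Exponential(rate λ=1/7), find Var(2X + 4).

For X ~ Exponential(rate λ=1/7):
Var(X) = 49
Var(2X + 4) = (2)² × Var(X) = 4 × 49 = 196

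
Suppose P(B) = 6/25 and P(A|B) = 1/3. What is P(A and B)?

By definition, P(A|B) = P(A ∩ B) / P(B)
So P(A ∩ B) = P(A|B) × P(B)
= 1/3 × 6/25
= 2/25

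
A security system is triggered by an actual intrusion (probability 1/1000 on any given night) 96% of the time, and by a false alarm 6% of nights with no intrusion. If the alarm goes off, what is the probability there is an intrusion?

Let D = the rare event, + = positive/flagged.
P(D) = 1/1000
P(+|D) = 96/100 = 24/25
P(+|D') = 6/100 = 3/50
P(+) = P(+|D)P(D) + P(+|D')P(D')
     = \frac{24}{25} × \frac{1}{1000} + \frac{3}{50} × \frac{999}{1000}
     = \frac{609}{10000}
P(D|+) = P(+|D)P(D)/P(+) = \frac{16}{1015}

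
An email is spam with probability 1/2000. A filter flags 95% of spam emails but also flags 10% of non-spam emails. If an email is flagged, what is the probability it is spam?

Let D = the rare event, + = positive/flagged.
P(D) = 1/2000
P(+|D) = 95/100 = 19/20
P(+|D') = 10/100 = 1/10
P(+) = P(+|D)P(D) + P(+|D')P(D')
     = \frac{19}{20} × \frac{1}{2000} + \frac{1}{10} × \frac{1999}{2000}
     = \frac{4017}{40000}
P(D|+) = P(+|D)P(D)/P(+) = \frac{19}{4017}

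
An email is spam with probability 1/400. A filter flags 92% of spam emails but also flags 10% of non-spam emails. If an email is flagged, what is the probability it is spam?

Let D = the rare event, + = positive/flagged.
P(D) = 1/400
P(+|D) = 92/100 = 23/25
P(+|D') = 10/100 = 1/10
P(+) = P(+|D)P(D) + P(+|D')P(D')
     = \frac{23}{25} × \frac{1}{400} + \frac{1}{10} × \frac{399}{400}
     = \frac{2041}{20000}
P(D|+) = P(+|D)P(D)/P(+) = \frac{46}{2041}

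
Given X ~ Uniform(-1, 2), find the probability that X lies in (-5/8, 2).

P(-5/8 < X < 2) = ∫_{-5/8}^{2} f(x) dx
where f(x) = \frac{1}{3}
= \frac{7}{8}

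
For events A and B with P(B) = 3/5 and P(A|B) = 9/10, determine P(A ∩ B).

By definition, P(A|B) = P(A ∩ B) / P(B)
So P(A ∩ B) = P(A|B) × P(B)
= 9/10 × 3/5
= 27/50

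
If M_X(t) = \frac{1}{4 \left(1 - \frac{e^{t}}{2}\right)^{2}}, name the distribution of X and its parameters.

The MGF M(t) = \frac{1}{4 \left(1 - \frac{e^{t}}{2}\right)^{2}} is the standard form for the NegativeBinomial distribution.
Comparing with the known MGF formula identifies: NegBin(r=2, p=1/2), X = failures before r-th success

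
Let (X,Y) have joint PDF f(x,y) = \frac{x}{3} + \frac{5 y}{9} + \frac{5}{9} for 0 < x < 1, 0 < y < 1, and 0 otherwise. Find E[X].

E[X] = ∫_0^1 ∫_0^1 x × f(x,y) dy dx
= ∫_0^1 ∫_0^1 x × (\frac{x}{3} + \frac{5 y}{9} + \frac{5}{9}) dy dx
= \frac{19}{36}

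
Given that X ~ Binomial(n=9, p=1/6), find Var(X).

For X ~ Binomial(n=9, p=1/6):
Var(X) = \frac{5}{4}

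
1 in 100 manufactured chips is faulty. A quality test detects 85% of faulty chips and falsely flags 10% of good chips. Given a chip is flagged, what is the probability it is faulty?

Let D = the rare event, + = positive/flagged.
P(D) = 1/100
P(+|D) = 85/100 = 17/20
P(+|D') = 10/100 = 1/10
P(+) = P(+|D)P(D) + P(+|D')P(D')
     = \frac{17}{20} × \frac{1}{100} + \frac{1}{10} × \frac{99}{100}
     = \frac{43}{400}
P(D|+) = P(+|D)P(D)/P(+) = \frac{17}{215}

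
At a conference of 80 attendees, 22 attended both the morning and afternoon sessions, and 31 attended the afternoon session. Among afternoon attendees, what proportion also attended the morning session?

P(A ∩ B) = 22/80 = 11/40
P(B) = 31/80
P(A|B) = P(A ∩ B) / P(B) = (11/40) / (31/80) = 22/31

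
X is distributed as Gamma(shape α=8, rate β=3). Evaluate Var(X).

For X ~ Gamma(shape α=8, rate β=3):
Var(X) = \frac{8}{9}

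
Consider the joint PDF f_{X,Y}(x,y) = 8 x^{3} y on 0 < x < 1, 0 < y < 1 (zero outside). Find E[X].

E[X] = ∫_0^1 ∫_0^1 x × f(x,y) dy dx
= ∫_0^1 ∫_0^1 x × (8 x^{3} y) dy dx
= \frac{4}{5}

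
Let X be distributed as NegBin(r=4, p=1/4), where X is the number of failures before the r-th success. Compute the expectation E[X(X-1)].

E[X(X-1)] = E[X² - X] = E[X²] - E[X]
E[X] = 12
E[X²] = Var(X) + (E[X])² = 48 + (12)² = 192
E[X(X-1)] = 192 - 12 = 180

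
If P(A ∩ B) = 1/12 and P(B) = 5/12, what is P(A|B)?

P(A|B) = P(A ∩ B) / P(B)
= (1/12) / (5/12)
= 1/5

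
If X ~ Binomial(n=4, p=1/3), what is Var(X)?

For X ~ Binomial(n=4, p=1/3):
Var(X) = \frac{8}{9}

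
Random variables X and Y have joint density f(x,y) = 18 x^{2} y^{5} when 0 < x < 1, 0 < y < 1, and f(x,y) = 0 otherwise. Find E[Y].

E[Y] = ∫_0^1 ∫_0^1 y × f(x,y) dx dy
= \frac{6}{7}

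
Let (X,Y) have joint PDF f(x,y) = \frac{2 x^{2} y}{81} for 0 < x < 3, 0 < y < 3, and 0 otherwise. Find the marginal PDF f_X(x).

f_X(x) = ∫_0^3 f(x,y) dy
= ∫_0^3 \frac{2 x^{2} y}{81} dy
= \frac{x^{2}}{9} for 0 < x < 3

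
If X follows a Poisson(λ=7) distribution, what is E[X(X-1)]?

E[X(X-1)] = E[X² - X] = E[X²] - E[X]
E[X] = 7
E[X²] = Var(X) + (E[X])² = 7 + (7)² = 56
E[X(X-1)] = 56 - 7 = 49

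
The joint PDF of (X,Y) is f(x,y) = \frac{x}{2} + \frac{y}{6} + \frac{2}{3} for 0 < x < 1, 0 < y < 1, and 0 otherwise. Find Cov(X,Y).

E[XY] = ∫∫ xy × f(x,y) dx dy = \frac{5}{18}
E[X] = \frac{13}{24}
E[Y] = \frac{37}{72}
Cov(X,Y) = E[XY] - E[X]E[Y] = - \frac{1}{1728}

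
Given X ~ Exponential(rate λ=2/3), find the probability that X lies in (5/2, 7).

P(5/2 < X < 7) = ∫_{5/2}^{7} f(x) dx
where f(x) = \frac{2 e^{- \frac{2 x}{3}}}{3}
= - \frac{1 - e^{3}}{e^{\frac{14}{3}}}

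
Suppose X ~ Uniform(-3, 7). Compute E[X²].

Using the identity E[X²] = Var(X) + (E[X])²:
E[X] = 2
Var(X) = \frac{25}{3}
E[X²] = \frac{25}{3} + (2)²
= \frac{37}{3}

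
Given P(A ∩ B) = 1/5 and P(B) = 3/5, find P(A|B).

P(A|B) = P(A ∩ B) / P(B)
= (1/5) / (3/5)
= 1/3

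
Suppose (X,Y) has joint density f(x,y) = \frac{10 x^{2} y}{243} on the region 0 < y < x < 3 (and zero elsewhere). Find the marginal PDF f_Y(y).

f_Y(y) = ∫_y^3 \frac{10 x^{2} y}{243} dx = \frac{10 y \left(27 - y^{3}\right)}{729}
for 0 < y < 3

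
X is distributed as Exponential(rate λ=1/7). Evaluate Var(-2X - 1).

For X ~ Exponential(rate λ=1/7):
Var(X) = 49
Var(-2X - 1) = (-2)² × Var(X) = 4 × 49 = 196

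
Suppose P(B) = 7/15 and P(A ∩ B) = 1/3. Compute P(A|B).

P(A|B) = P(A ∩ B) / P(B)
= (1/3) / (7/15)
= 5/7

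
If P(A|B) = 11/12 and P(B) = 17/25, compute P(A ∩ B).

By definition, P(A|B) = P(A ∩ B) / P(B)
So P(A ∩ B) = P(A|B) × P(B)
= 11/12 × 17/25
= 187/300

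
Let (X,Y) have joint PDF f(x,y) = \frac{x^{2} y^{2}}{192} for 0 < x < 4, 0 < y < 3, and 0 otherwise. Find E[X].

f_X(x) = ∫_0^3 \frac{x^{2} y^{2}}{192} dy = \frac{3 x^{2}}{64}
E[X] = ∫_0^4 x × (\frac{3 x^{2}}{64}) dx = 3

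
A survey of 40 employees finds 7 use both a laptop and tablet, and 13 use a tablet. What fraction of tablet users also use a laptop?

P(A ∩ B) = 7/40
P(B) = 13/40
P(A|B) = P(A ∩ B) / P(B) = (7/40) / (13/40) = 7/13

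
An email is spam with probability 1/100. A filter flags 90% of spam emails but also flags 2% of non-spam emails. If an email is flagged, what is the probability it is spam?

Let D = the rare event, + = positive/flagged.
P(D) = 1/100
P(+|D) = 90/100 = 9/10
P(+|D') = 2/100 = 1/50
P(+) = P(+|D)P(D) + P(+|D')P(D')
     = \frac{9}{10} × \frac{1}{100} + \frac{1}{50} × \frac{99}{100}
     = \frac{18}{625}
P(D|+) = P(+|D)P(D)/P(+) = \frac{5}{16}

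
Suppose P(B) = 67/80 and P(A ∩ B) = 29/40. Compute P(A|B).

P(A|B) = P(A ∩ B) / P(B)
= (29/40) / (67/80)
= 58/67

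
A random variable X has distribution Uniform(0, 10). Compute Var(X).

For X ~ Uniform(0, 10):
Var(X) = \frac{25}{3}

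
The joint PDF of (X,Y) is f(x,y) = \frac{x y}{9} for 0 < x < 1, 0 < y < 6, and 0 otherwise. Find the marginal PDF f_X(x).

f_X(x) = ∫_0^6 f(x,y) dy
= ∫_0^6 \frac{x y}{9} dy
= 2 x for 0 < x < 1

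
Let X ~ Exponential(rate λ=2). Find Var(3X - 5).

For X ~ Exponential(rate λ=2):
Var(X) = \frac{1}{4}
Var(3X - 5) = (3)² × Var(X) = 9 × \frac{1}{4} = \frac{9}{4}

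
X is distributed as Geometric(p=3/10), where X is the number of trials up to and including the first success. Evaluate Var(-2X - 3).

For X ~ Geometric(p=3/10), where X is the number of trials up to and including the first success:
Var(X) = \frac{70}{9}
Var(-2X - 3) = (-2)² × Var(X) = 4 × \frac{70}{9} = \frac{280}{9}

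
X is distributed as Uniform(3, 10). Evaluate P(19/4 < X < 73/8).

P(19/4 < X < 73/8) = ∫_{19/4}^{73/8} f(x) dx
where f(x) = \frac{1}{7}
= \frac{5}{8}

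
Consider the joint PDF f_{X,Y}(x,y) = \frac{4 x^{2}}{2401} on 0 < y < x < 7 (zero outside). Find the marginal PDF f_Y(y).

f_Y(y) = ∫_y^7 \frac{4 x^{2}}{2401} dx = \frac{4}{21} - \frac{4 y^{3}}{7203}
for 0 < y < 7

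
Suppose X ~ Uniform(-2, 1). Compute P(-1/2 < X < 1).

P(-1/2 < X < 1) = ∫_{-1/2}^{1} f(x) dx
where f(x) = \frac{1}{3}
= \frac{1}{2}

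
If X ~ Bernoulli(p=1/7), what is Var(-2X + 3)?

For X ~ Bernoulli(p=1/7):
Var(X) = \frac{6}{49}
Var(-2X + 3) = (-2)² × Var(X) = 4 × \frac{6}{49} = \frac{24}{49}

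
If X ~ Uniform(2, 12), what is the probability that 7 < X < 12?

P(7 < X < 12) = ∫_{7}^{12} f(x) dx
where f(x) = \frac{1}{10}
= \frac{1}{2}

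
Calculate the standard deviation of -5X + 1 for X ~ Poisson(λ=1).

For X ~ Poisson(λ=1):
Var(X) = 1
SD(X) = √(Var(X)) = √(1) = 1
SD(-5X + 1) = |-5| × SD(X) = 5 × 1 = 5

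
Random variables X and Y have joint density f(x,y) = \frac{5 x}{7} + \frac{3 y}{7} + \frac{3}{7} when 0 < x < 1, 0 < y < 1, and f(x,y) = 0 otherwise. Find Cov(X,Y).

E[XY] = ∫∫ xy × f(x,y) dx dy = \frac{25}{84}
E[X] = \frac{47}{84}
E[Y] = \frac{15}{28}
Cov(X,Y) = E[XY] - E[X]E[Y] = - \frac{5}{2352}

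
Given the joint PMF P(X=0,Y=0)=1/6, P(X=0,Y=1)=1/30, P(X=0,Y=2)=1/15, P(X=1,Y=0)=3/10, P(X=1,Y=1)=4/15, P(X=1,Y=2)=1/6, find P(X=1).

P(X=1) = P(X=1,Y=0) + P(X=1,Y=1) + P(X=1,Y=2)
= 3/10 + 4/15 + 1/6
= 11/15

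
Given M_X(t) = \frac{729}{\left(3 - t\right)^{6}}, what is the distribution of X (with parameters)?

The MGF M(t) = \frac{729}{\left(3 - t\right)^{6}} is the standard form for the Gamma distribution.
Comparing with the known MGF formula identifies: Gamma(shape α=6, rate β=3)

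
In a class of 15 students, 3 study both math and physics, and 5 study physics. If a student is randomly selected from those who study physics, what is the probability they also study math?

P(A ∩ B) = 3/15 = 1/5
P(B) = 5/15 = 1/3
P(A|B) = P(A ∩ B) / P(B) = (1/5) / (1/3) = 3/5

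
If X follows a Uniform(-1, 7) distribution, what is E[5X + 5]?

For X ~ Uniform(-1, 7):
E[X] = 3
E[5X + 5] = 5 × E[X] + 5 = 20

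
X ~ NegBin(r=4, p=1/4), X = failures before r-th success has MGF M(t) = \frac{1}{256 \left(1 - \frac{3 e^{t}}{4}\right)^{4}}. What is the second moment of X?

To find E[X^2], compute M^(2)(0):
M^(1)(t) = \frac{3 e^{t}}{256 \left(1 - \frac{3 e^{t}}{4}\right)^{5}}
M^(2)(t) = \frac{3 e^{t}}{256 \left(1 - \frac{3 e^{t}}{4}\right)^{5}} + \frac{45 e^{2 t}}{1024 \left(1 - \frac{3 e^{t}}{4}\right)^{6}}
M^(2)(0) = 192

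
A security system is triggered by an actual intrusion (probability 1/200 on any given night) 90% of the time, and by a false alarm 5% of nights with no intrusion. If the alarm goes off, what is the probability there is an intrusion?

Let D = the rare event, + = positive/flagged.
P(D) = 1/200
P(+|D) = 90/100 = 9/10
P(+|D') = 5/100 = 1/20
P(+) = P(+|D)P(D) + P(+|D')P(D')
     = \frac{9}{10} × \frac{1}{200} + \frac{1}{20} × \frac{199}{200}
     = \frac{217}{4000}
P(D|+) = P(+|D)P(D)/P(+) = \frac{18}{217}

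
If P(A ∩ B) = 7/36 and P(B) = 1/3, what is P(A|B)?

P(A|B) = P(A ∩ B) / P(B)
= (7/36) / (1/3)
= 7/12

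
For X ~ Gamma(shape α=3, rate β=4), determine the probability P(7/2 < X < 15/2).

P(7/2 < X < 15/2) = ∫_{7/2}^{15/2} f(x) dx
where f(x) = 32 x^{2} e^{- 4 x}
= \frac{-481 + 113 e^{16}}{e^{30}}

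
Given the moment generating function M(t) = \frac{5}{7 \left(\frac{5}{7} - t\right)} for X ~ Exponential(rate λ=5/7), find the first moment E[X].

To find E[X], compute M^(1)(0):
M^(1)(t) = \frac{5}{7 \left(\frac{5}{7} - t\right)^{2}}
M^(1)(0) = \frac{7}{5}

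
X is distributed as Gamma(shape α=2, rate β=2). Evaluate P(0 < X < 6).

P(0 < X < 6) = ∫_{0}^{6} f(x) dx
where f(x) = 4 x e^{- 2 x}
= 1 - \frac{13}{e^{12}}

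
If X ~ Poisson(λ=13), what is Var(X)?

For X ~ Poisson(λ=13):
Var(X) = 13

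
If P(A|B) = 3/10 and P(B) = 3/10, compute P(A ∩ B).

By definition, P(A|B) = P(A ∩ B) / P(B)
So P(A ∩ B) = P(A|B) × P(B)
= 3/10 × 3/10
= 9/100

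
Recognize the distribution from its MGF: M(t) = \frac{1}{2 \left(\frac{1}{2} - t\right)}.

The MGF M(t) = \frac{1}{2 \left(\frac{1}{2} - t\right)} is the standard form for the Exponential distribution.
Comparing with the known MGF formula identifies: Exponential(rate λ=1/2)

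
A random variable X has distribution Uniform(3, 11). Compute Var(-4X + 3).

For X ~ Uniform(3, 11):
Var(X) = \frac{16}{3}
Var(-4X + 3) = (-4)² × Var(X) = 16 × \frac{16}{3} = \frac{256}{3}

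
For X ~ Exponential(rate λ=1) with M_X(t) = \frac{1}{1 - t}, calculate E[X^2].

To find E[X^2], compute M^(2)(0):
M^(1)(t) = \frac{1}{\left(1 - t\right)^{2}}
M^(2)(t) = \frac{2}{\left(1 - t\right)^{3}}
M^(2)(0) = 2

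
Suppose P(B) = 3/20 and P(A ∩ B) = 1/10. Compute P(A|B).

P(A|B) = P(A ∩ B) / P(B)
= (1/10) / (3/20)
= 2/3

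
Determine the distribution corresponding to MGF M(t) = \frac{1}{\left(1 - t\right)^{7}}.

The MGF M(t) = \frac{1}{\left(1 - t\right)^{7}} is the standard form for the Gamma distribution.
Comparing with the known MGF formula identifies: Gamma(shape α=7, rate β=1)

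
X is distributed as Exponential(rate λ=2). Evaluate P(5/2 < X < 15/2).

P(5/2 < X < 15/2) = ∫_{5/2}^{15/2} f(x) dx
where f(x) = 2 e^{- 2 x}
= - \frac{1 - e^{10}}{e^{15}}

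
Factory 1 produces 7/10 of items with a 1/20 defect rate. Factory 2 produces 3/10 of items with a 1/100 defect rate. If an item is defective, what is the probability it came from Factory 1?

Using Bayes' theorem:
P(F1) = 7/10, P(D|F1) = 1/20
P(F2) = 3/10, P(D|F2) = 1/100
P(D) = P(D|F1)P(F1) + P(D|F2)P(F2)
     = \frac{19}{500}
P(F1|D) = P(D|F1)P(F1) / P(D)
= \frac{35}{38}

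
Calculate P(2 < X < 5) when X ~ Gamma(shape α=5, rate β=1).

P(2 < X < 5) = ∫_{2}^{5} f(x) dx
where f(x) = \frac{x^{4} e^{- x}}{24}
= \frac{-523 + 56 e^{3}}{8 e^{5}}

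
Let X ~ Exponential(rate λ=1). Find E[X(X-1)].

E[X(X-1)] = E[X² - X] = E[X²] - E[X]
E[X] = 1
E[X²] = Var(X) + (E[X])² = 1 + (1)² = 2
E[X(X-1)] = 2 - 1 = 1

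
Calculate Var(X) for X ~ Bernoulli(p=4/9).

For X ~ Bernoulli(p=4/9):
Var(X) = \frac{20}{81}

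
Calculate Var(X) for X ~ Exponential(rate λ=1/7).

For X ~ Exponential(rate λ=1/7):
Var(X) = 49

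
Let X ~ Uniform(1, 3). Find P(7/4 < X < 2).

P(7/4 < X < 2) = ∫_{7/4}^{2} f(x) dx
where f(x) = \frac{1}{2}
= \frac{1}{8}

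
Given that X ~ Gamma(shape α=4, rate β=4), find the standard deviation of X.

For X ~ Gamma(shape α=4, rate β=4):
Var(X) = \frac{1}{4}
SD(X) = √(Var(X)) = √(\frac{1}{4}) = \frac{1}{2}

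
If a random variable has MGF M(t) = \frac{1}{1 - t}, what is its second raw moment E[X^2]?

To find E[X^2], compute M^(2)(0):
M^(1)(t) = \frac{1}{\left(1 - t\right)^{2}}
M^(2)(t) = \frac{2}{\left(1 - t\right)^{3}}
M^(2)(0) = 2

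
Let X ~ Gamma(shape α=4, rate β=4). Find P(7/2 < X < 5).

P(7/2 < X < 5) = ∫_{7/2}^{5} f(x) dx
where f(x) = \frac{128 x^{3} e^{- 4 x}}{3}
= \frac{-4663 + 1711 e^{6}}{3 e^{20}}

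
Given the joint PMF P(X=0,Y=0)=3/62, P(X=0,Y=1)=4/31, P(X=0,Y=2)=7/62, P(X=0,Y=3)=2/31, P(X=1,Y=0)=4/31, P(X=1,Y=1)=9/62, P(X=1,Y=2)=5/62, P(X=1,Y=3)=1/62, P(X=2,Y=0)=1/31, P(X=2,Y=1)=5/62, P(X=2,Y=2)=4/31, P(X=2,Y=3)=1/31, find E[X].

First find marginal of X:
P(X=0) = 11/31
P(X=1) = 23/62
P(X=2) = 17/62
E[X] = 0 × 11/31 + 1 × 23/62 + 2 × 17/62 = 57/62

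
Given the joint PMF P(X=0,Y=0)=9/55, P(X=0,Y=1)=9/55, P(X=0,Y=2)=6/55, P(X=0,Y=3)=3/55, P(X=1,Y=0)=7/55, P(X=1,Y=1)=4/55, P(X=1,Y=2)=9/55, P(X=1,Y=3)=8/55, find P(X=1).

P(X=1) = P(X=1,Y=0) + P(X=1,Y=1) + P(X=1,Y=2) + P(X=1,Y=3)
= 7/55 + 4/55 + 9/55 + 8/55
= 28/55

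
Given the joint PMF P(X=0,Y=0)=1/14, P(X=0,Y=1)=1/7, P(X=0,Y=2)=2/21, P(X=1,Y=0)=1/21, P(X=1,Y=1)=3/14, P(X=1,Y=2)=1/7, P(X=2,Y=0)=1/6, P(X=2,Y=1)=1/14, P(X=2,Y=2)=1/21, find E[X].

First find marginal of X:
P(X=0) = 13/42
P(X=1) = 17/42
P(X=2) = 2/7
E[X] = 0 × 13/42 + 1 × 17/42 + 2 × 2/7 = 41/42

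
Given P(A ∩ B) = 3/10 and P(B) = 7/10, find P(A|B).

P(A|B) = P(A ∩ B) / P(B)
= (3/10) / (7/10)
= 3/7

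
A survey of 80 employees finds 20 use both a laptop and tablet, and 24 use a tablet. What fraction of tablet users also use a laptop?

P(A ∩ B) = 20/80 = 1/4
P(B) = 24/80 = 3/10
P(A|B) = P(A ∩ B) / P(B) = (1/4) / (3/10) = 5/6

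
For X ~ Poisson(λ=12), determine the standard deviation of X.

For X ~ Poisson(λ=12):
Var(X) = 12
SD(X) = √(Var(X)) = √(12) = 2 \sqrt{3}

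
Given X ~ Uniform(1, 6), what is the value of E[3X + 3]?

For X ~ Uniform(1, 6):
E[X] = \frac{7}{2}
E[3X + 3] = 3 × E[X] + 3 = \frac{27}{2}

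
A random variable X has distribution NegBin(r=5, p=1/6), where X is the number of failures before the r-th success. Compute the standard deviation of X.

For X ~ NegBin(r=5, p=1/6), where X is the number of failures before the r-th success:
Var(X) = 150
SD(X) = √(Var(X)) = √(150) = 5 \sqrt{6}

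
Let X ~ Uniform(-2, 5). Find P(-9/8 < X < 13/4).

P(-9/8 < X < 13/4) = ∫_{-9/8}^{13/4} f(x) dx
where f(x) = \frac{1}{7}
= \frac{5}{8}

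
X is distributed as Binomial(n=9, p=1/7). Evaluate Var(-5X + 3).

For X ~ Binomial(n=9, p=1/7):
Var(X) = \frac{54}{49}
Var(-5X + 3) = (-5)² × Var(X) = 25 × \frac{54}{49} = \frac{1350}{49}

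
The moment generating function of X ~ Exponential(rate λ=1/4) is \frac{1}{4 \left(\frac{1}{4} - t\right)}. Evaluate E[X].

To find E[X], compute M^(1)(0):
M^(1)(t) = \frac{1}{4 \left(\frac{1}{4} - t\right)^{2}}
M^(1)(0) = 4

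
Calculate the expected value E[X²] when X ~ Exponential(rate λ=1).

Using the identity E[X²] = Var(X) + (E[X])²:
E[X] = 1
Var(X) = 1
E[X²] = 1 + (1)²
= 2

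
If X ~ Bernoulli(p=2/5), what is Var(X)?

For X ~ Bernoulli(p=2/5):
Var(X) = \frac{6}{25}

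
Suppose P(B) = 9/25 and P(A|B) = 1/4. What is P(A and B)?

By definition, P(A|B) = P(A ∩ B) / P(B)
So P(A ∩ B) = P(A|B) × P(B)
= 1/4 × 9/25
= 9/100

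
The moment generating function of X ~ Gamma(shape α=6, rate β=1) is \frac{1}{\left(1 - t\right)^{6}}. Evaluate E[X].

To find E[X], compute M^(1)(0):
M^(1)(t) = \frac{6}{\left(1 - t\right)^{7}}
M^(1)(0) = 6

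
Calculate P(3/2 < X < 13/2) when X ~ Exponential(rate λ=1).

P(3/2 < X < 13/2) = ∫_{3/2}^{13/2} f(x) dx
where f(x) = e^{- x}
= - \frac{1 - e^{5}}{e^{\frac{13}{2}}}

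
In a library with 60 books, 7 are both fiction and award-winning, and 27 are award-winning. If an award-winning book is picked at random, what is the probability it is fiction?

P(A ∩ B) = 7/60
P(B) = 27/60 = 9/20
P(A|B) = P(A ∩ B) / P(B) = (7/60) / (9/20) = 7/27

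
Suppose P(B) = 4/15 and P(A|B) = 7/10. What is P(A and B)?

By definition, P(A|B) = P(A ∩ B) / P(B)
So P(A ∩ B) = P(A|B) × P(B)
= 7/10 × 4/15
= 14/75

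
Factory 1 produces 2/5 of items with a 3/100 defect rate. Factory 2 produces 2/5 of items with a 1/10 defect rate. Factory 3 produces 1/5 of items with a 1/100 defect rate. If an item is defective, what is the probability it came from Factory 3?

Using Bayes' theorem:
P(F1) = 2/5, P(D|F1) = 3/100
P(F2) = 2/5, P(D|F2) = 1/10
P(F3) = 1/5, P(D|F3) = 1/100
P(D) = P(D|F1)P(F1) + P(D|F2)P(F2) + P(D|F3)P(F3)
     = \frac{27}{500}
P(F3|D) = P(D|F3)P(F3) / P(D)
= \frac{1}{27}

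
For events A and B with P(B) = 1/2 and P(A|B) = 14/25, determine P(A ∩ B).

By definition, P(A|B) = P(A ∩ B) / P(B)
So P(A ∩ B) = P(A|B) × P(B)
= 14/25 × 1/2
= 7/25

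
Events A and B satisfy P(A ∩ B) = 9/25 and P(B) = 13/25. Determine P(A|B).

P(A|B) = P(A ∩ B) / P(B)
= (9/25) / (13/25)
= 9/13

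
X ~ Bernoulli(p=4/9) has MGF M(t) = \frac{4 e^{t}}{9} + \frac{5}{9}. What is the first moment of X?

To find E[X], compute M^(1)(0):
M^(1)(t) = \frac{4 e^{t}}{9}
M^(1)(0) = \frac{4}{9}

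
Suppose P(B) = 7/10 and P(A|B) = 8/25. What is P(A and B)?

By definition, P(A|B) = P(A ∩ B) / P(B)
So P(A ∩ B) = P(A|B) × P(B)
= 8/25 × 7/10
= 28/125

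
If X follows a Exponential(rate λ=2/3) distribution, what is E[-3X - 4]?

For X ~ Exponential(rate λ=2/3):
E[X] = \frac{3}{2}
E[-3X - 4] = -3 × E[X] - 4 = - \frac{17}{2}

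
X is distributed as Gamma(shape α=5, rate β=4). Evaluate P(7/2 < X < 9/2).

P(7/2 < X < 9/2) = ∫_{7/2}^{9/2} f(x) dx
where f(x) = \frac{128 x^{4} e^{- 4 x}}{3}
= \frac{-5527 + 2171 e^{4}}{e^{18}}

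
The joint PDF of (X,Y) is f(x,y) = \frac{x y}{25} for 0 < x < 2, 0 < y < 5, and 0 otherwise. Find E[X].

f_X(x) = ∫_0^5 \frac{x y}{25} dy = \frac{x}{2}
E[X] = ∫_0^2 x × (\frac{x}{2}) dx = \frac{4}{3}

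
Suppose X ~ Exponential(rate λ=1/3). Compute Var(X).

For X ~ Exponential(rate λ=1/3):
Var(X) = 9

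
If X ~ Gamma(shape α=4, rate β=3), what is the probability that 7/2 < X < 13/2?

P(7/2 < X < 13/2) = ∫_{7/2}^{13/2} f(x) dx
where f(x) = \frac{27 x^{3} e^{- 3 x}}{2}
= \frac{-23143 + 4153 e^{9}}{16 e^{\frac{39}{2}}}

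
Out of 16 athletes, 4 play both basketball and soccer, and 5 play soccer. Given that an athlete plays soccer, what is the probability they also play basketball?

P(A ∩ B) = 4/16 = 1/4
P(B) = 5/16
P(A|B) = P(A ∩ B) / P(B) = (1/4) / (5/16) = 4/5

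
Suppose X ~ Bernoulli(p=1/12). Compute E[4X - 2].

For X ~ Bernoulli(p=1/12):
E[X] = \frac{1}{12}
E[4X - 2] = 4 × E[X] - 2 = - \frac{5}{3}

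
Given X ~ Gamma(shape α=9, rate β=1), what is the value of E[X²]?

Using the identity E[X²] = Var(X) + (E[X])²:
E[X] = 9
Var(X) = 9
E[X²] = 9 + (9)²
= 90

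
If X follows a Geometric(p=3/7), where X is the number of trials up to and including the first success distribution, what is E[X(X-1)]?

E[X(X-1)] = E[X² - X] = E[X²] - E[X]
E[X] = \frac{7}{3}
E[X²] = Var(X) + (E[X])² = \frac{28}{9} + (\frac{7}{3})² = \frac{77}{9}
E[X(X-1)] = \frac{77}{9} - \frac{7}{3} = \frac{56}{9}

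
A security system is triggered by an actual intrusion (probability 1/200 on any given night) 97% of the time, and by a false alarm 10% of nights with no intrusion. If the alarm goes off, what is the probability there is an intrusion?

Let D = the rare event, + = positive/flagged.
P(D) = 1/200
P(+|D) = 97/100
P(+|D') = 10/100 = 1/10
P(+) = P(+|D)P(D) + P(+|D')P(D')
     = \frac{97}{100} × \frac{1}{200} + \frac{1}{10} × \frac{199}{200}
     = \frac{2087}{20000}
P(D|+) = P(+|D)P(D)/P(+) = \frac{97}{2087}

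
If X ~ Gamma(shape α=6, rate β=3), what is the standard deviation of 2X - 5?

For X ~ Gamma(shape α=6, rate β=3):
Var(X) = \frac{2}{3}
SD(X) = √(Var(X)) = √(\frac{2}{3}) = \frac{\sqrt{6}}{3}
SD(2X - 5) = |2| × SD(X) = 2 × \frac{\sqrt{6}}{3} = \frac{2 \sqrt{6}}{3}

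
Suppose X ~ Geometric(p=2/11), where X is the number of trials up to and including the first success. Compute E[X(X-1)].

E[X(X-1)] = E[X² - X] = E[X²] - E[X]
E[X] = \frac{11}{2}
E[X²] = Var(X) + (E[X])² = \frac{99}{4} + (\frac{11}{2})² = 55
E[X(X-1)] = 55 - \frac{11}{2} = \frac{99}{2}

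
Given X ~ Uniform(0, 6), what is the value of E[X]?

For X ~ Uniform(0, 6), the expected value is:
E[X] = 3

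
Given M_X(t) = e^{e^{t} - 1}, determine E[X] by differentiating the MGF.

To find E[X], compute M^(1)(0):
M^(1)(t) = e^{t} e^{e^{t} - 1}
M^(1)(0) = 1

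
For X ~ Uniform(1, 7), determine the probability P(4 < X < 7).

P(4 < X < 7) = ∫_{4}^{7} f(x) dx
where f(x) = \frac{1}{6}
= \frac{1}{2}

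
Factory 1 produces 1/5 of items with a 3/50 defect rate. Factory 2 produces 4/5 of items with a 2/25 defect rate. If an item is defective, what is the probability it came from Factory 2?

Using Bayes' theorem:
P(F1) = 1/5, P(D|F1) = 3/50
P(F2) = 4/5, P(D|F2) = 2/25
P(D) = P(D|F1)P(F1) + P(D|F2)P(F2)
     = \frac{19}{250}
P(F2|D) = P(D|F2)P(F2) / P(D)
= \frac{16}{19}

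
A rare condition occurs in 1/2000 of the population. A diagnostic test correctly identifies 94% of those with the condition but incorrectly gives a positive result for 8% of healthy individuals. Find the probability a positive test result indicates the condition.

Let D = the rare event, + = positive/flagged.
P(D) = 1/2000
P(+|D) = 94/100 = 47/50
P(+|D') = 8/100 = 2/25
P(+) = P(+|D)P(D) + P(+|D')P(D')
     = \frac{47}{50} × \frac{1}{2000} + \frac{2}{25} × \frac{1999}{2000}
     = \frac{8043}{100000}
P(D|+) = P(+|D)P(D)/P(+) = \frac{47}{8043}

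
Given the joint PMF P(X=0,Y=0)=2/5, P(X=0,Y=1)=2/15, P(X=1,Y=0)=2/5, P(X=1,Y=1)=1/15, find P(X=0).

P(X=0) = P(X=0,Y=0) + P(X=0,Y=1)
= 2/5 + 2/15
= 8/15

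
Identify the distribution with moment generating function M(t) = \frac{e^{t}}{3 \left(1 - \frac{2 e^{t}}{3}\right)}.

The MGF M(t) = \frac{e^{t}}{3 \left(1 - \frac{2 e^{t}}{3}\right)} is the standard form for the Geometric distribution.
Comparing with the known MGF formula identifies: Geometric(p=1/3), X = trial number of first success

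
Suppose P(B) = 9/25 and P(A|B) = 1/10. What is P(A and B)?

By definition, P(A|B) = P(A ∩ B) / P(B)
So P(A ∩ B) = P(A|B) × P(B)
= 1/10 × 9/25
= 9/250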